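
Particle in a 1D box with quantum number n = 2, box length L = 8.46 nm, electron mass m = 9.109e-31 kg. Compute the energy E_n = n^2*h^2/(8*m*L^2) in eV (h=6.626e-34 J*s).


E = n^2 * h^2 / (8 * m * L^2)
= 2^2 * (6.626e-34)^2 / (8 * 9.109e-31 * (8.46e-9)^2)
= 4 * 4.3904e-67 / (8 * 9.109e-31 * 7.1572e-17)
= 3.3671e-21 J
= 0.021 eV

0.021


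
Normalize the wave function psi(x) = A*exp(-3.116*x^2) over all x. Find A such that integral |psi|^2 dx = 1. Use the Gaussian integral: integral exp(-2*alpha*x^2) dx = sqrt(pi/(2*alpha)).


integral |psi|^2 dx = A^2 * sqrt(pi/(2*alpha)) = 1
A^2 = sqrt(2*alpha/pi)
= sqrt(2 * 3.116 / pi)
= 1.408441
A = sqrt(1.408441)
= 1.1868

1.1868


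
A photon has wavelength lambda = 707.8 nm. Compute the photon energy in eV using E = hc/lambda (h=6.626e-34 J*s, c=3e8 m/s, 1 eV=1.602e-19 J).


E = hc / lambda
= (6.626e-34)(3e8) / (707.8e-9)
= 1.9878e-25 / 7.0780e-07
= 2.8084e-19 J
Converting to eV: 2.8084e-19 / 1.602e-19
= 1.7531 eV

1.7531


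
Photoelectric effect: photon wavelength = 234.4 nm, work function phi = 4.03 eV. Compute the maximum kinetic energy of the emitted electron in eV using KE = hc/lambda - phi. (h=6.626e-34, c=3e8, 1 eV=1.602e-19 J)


E_photon = hc / lambda
= (6.626e-34)(3e8) / (234.4e-9)
= 8.4804e-19 J
= 5.2936 eV
KE = E_photon - phi
= 5.2936 - 4.03
= 1.2636 eV

1.2636


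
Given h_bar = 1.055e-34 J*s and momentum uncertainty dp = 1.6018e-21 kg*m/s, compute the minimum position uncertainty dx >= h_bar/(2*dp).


dx = h_bar / (2 * dp)
= 1.055e-34 / (2 * 1.6018e-21)
= 1.055e-34 / 3.2036e-21
= 3.2932e-14 m

3.2932e-14


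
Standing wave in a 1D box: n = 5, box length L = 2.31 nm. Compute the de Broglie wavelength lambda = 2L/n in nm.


lambda = 2L / n
= 2 * 2.31 / 5
= 4.62 / 5
= 0.924 nm

0.924


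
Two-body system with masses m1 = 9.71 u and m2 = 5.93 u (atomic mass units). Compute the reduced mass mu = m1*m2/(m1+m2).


mu = m1 * m2 / (m1 + m2)
= 9.71 * 5.93 / (9.71 + 5.93)
= 57.5803 / 15.64
= 3.6816 u

3.6816


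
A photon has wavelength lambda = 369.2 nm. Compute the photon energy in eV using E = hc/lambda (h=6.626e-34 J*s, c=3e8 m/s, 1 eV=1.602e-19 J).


E = hc / lambda
= (6.626e-34)(3e8) / (369.2e-9)
= 1.9878e-25 / 3.6920e-07
= 5.3841e-19 J
Converting to eV: 5.3841e-19 / 1.602e-19
= 3.3608 eV

3.3608


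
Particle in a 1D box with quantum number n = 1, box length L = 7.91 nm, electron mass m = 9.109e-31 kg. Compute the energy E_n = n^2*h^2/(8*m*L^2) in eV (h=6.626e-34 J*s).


E = n^2 * h^2 / (8 * m * L^2)
= 1^2 * (6.626e-34)^2 / (8 * 9.109e-31 * (7.91e-9)^2)
= 1 * 4.3904e-67 / (8 * 9.109e-31 * 6.2568e-17)
= 9.6292e-22 J
= 0.006 eV

0.006


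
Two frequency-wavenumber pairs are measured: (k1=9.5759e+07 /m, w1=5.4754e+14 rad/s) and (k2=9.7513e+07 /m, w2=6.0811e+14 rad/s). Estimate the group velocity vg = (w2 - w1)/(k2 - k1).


vg = (w2 - w1) / (k2 - k1)
= (6.0811e+14 - 5.4754e+14) / (9.7513e+07 - 9.5759e+07)
= 6.0570e+13 / 1.7540e+06
= 3.4532e+07 m/s

3.4532e+07


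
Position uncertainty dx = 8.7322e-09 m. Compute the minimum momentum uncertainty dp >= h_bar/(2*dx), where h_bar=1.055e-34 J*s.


dp = h_bar / (2 * dx)
= 1.055e-34 / (2 * 8.7322e-09)
= 1.055e-34 / 1.7464e-08
= 6.0409e-27 kg*m/s

6.0409e-27


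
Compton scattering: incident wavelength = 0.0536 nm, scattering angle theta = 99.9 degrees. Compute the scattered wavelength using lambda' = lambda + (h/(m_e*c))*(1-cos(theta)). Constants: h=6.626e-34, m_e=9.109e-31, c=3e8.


Compton wavelength: h/(m_e*c) = 2.4247e-12 m
d_lambda = 2.4247e-12 * (1 - cos(99.9 deg))
= 2.4247e-12 * 1.171929
= 2.8416e-12 m = 0.002842 nm
lambda' = 0.0536 + 0.002842
= 0.056442 nm

0.056442


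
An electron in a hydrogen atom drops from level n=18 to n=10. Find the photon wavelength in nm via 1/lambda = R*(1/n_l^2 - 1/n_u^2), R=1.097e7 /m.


1/lambda = R * (1/n_l^2 - 1/n_u^2)
= 1.097e7 * (1/10^2 - 1/18^2)
= 1.097e7 * (0.01 - 0.003086)
= 1.097e7 * 0.006914
= 7.5842e+04 /m
lambda = 1 / 7.5842e+04 = 13185.3106 nm

13185.3106


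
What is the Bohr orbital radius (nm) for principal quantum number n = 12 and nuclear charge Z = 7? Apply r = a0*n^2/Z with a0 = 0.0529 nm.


r = a0 * n^2 / Z
= 0.0529 * 12^2 / 7
= 0.0529 * 144 / 7
= 1.0882 nm

1.0882


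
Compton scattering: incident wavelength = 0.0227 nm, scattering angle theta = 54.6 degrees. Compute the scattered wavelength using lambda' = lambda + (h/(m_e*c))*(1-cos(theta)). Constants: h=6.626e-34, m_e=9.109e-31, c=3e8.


Compton wavelength: h/(m_e*c) = 2.4247e-12 m
d_lambda = 2.4247e-12 * (1 - cos(54.6 deg))
= 2.4247e-12 * 0.420719
= 1.0201e-12 m = 0.00102 nm
lambda' = 0.0227 + 0.00102
= 0.02372 nm

0.02372


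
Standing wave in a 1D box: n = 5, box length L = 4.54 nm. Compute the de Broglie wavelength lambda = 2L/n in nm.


lambda = 2L / n
= 2 * 4.54 / 5
= 9.08 / 5
= 1.816 nm

1.816


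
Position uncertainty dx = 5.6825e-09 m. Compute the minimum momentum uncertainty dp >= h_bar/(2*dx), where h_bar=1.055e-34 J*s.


dp = h_bar / (2 * dx)
= 1.055e-34 / (2 * 5.6825e-09)
= 1.055e-34 / 1.1365e-08
= 9.2829e-27 kg*m/s

9.2829e-27


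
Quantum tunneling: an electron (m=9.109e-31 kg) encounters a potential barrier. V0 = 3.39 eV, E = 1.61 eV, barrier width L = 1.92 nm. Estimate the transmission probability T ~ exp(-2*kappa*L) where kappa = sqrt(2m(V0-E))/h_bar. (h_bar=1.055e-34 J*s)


V0 - E = 1.78 eV = 2.8516e-19 J
kappa = sqrt(2 * m * (V0-E)) / h_bar
= sqrt(2 * 9.109e-31 * 2.8516e-19) / 1.055e-34
= 6.8319e+09 /m
2*kappa*L = 2 * 6.8319e+09 * 1.92e-9
= 26.2344
T = exp(-26.2344) = 4.041708e-12

4.041708e-12


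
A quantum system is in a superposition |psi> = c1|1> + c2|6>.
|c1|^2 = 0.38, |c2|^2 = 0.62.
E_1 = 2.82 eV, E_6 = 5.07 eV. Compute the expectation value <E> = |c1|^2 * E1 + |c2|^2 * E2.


<E> = |c1|^2 * E1 + |c2|^2 * E2
= 0.38 * 2.82 + 0.62 * 5.07
= 1.0716 + 3.1434
= 4.215 eV

4.215


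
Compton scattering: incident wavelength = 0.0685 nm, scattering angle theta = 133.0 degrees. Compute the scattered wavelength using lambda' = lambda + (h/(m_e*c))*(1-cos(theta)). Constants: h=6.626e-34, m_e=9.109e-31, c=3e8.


Compton wavelength: h/(m_e*c) = 2.4247e-12 m
d_lambda = 2.4247e-12 * (1 - cos(133.0 deg))
= 2.4247e-12 * 1.681998
= 4.0784e-12 m = 0.004078 nm
lambda' = 0.0685 + 0.004078
= 0.072578 nm

0.072578


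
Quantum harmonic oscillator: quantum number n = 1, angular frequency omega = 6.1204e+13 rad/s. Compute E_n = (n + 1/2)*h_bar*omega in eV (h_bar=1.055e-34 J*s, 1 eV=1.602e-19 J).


E = (n + 1/2) * h_bar * omega
= (1 + 0.5) * 1.055e-34 * 6.1204e+13
= 1.5 * 6.4570e-21
= 9.6855e-21 J
= 0.0605 eV

0.0605


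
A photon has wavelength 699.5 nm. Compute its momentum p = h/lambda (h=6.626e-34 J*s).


p = h / lambda
= 6.626e-34 / (699.5e-9)
= 6.626e-34 / 6.9950e-07
= 9.4725e-28 kg*m/s

9.4725e-28


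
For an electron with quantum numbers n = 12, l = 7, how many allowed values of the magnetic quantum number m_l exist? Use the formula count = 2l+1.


m_l ranges from -l to +l in integer steps
So m_l goes from -7 to +7
Count = 2l + 1 = 2*7 + 1
= 15

15


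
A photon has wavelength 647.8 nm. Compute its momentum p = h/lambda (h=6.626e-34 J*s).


p = h / lambda
= 6.626e-34 / (647.8e-9)
= 6.626e-34 / 6.4780e-07
= 1.0228e-27 kg*m/s

1.0228e-27


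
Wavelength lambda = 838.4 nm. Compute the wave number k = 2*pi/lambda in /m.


k = 2 * pi / lambda
= 6.2832 / (838.4e-9)
= 6.2832 / 8.3840e-07
= 7.4943e+06 /m

7.4943e+06


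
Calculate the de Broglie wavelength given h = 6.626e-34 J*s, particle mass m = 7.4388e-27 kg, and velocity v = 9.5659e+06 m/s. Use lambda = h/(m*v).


lambda = h / (m * v)
= 6.626e-34 / (7.4388e-27 * 9.5659e+06)
= 6.626e-34 / 7.1159e-20
= 9.3116e-15 m

9.3116e-15


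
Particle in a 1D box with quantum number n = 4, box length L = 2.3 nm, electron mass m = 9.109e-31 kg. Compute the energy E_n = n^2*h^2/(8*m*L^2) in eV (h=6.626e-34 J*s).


E = n^2 * h^2 / (8 * m * L^2)
= 4^2 * (6.626e-34)^2 / (8 * 9.109e-31 * (2.3e-9)^2)
= 16 * 4.3904e-67 / (8 * 9.109e-31 * 5.2900e-18)
= 1.8222e-19 J
= 1.1375 eV

1.1375


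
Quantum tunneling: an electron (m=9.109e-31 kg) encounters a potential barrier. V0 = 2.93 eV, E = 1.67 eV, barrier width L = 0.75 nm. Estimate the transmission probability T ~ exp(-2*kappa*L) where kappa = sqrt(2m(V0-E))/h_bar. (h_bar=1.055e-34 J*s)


V0 - E = 1.26 eV = 2.0185e-19 J
kappa = sqrt(2 * m * (V0-E)) / h_bar
= sqrt(2 * 9.109e-31 * 2.0185e-19) / 1.055e-34
= 5.7480e+09 /m
2*kappa*L = 2 * 5.7480e+09 * 0.75e-9
= 8.622
T = exp(-8.622) = 1.801081e-04

1.801081e-04


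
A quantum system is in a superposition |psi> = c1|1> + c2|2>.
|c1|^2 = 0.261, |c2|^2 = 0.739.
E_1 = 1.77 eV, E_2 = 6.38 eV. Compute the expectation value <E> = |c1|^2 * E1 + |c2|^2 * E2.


<E> = |c1|^2 * E1 + |c2|^2 * E2
= 0.261 * 1.77 + 0.739 * 6.38
= 0.462 + 4.7148
= 5.1768 eV

5.1768


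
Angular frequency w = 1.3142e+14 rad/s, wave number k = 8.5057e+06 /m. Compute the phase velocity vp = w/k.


vp = w / k
= 1.3142e+14 / 8.5057e+06
= 1.5451e+07 m/s

1.5451e+07


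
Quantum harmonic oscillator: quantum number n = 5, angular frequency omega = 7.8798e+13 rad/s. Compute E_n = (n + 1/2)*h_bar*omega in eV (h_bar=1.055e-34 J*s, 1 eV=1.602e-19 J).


E = (n + 1/2) * h_bar * omega
= (5 + 0.5) * 1.055e-34 * 7.8798e+13
= 5.5 * 8.3132e-21
= 4.5723e-20 J
= 0.2854 eV

0.2854


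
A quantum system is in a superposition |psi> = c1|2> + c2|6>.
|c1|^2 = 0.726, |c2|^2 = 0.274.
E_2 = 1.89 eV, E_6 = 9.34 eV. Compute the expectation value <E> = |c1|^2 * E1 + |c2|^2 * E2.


<E> = |c1|^2 * E1 + |c2|^2 * E2
= 0.726 * 1.89 + 0.274 * 9.34
= 1.3721 + 2.5592
= 3.9313 eV

3.9313


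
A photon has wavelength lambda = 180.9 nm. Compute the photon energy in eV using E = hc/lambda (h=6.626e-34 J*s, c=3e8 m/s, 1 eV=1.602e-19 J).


E = hc / lambda
= (6.626e-34)(3e8) / (180.9e-9)
= 1.9878e-25 / 1.8090e-07
= 1.0988e-18 J
Converting to eV: 1.0988e-18 / 1.602e-19
= 6.8592 eV

6.8592


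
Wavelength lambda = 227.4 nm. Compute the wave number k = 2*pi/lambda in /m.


k = 2 * pi / lambda
= 6.2832 / (227.4e-9)
= 6.2832 / 2.2740e-07
= 2.7631e+07 /m

2.7631e+07


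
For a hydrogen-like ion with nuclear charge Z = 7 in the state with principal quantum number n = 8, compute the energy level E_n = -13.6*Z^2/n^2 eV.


E_n = -13.6 * Z^2 / n^2
= -13.6 * 7^2 / 8^2
= -13.6 * 49 / 64
= -10.4125 eV

-10.4125


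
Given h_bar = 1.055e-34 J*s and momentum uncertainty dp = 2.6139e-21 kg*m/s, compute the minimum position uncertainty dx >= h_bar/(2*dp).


dx = h_bar / (2 * dp)
= 1.055e-34 / (2 * 2.6139e-21)
= 1.055e-34 / 5.2278e-21
= 2.0181e-14 m

2.0181e-14


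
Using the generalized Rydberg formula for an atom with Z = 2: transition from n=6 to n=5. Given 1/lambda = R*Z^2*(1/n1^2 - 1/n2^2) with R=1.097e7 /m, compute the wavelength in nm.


1/lambda = R * Z^2 * (1/n1^2 - 1/n2^2)
= 1.097e7 * 2^2 * (1/5^2 - 1/6^2)
= 1.097e7 * 4 * (0.04 - 0.027778)
= 5.3631e+05 /m
lambda = 1 / 5.3631e+05
= 1864.5894 nm

1864.5894


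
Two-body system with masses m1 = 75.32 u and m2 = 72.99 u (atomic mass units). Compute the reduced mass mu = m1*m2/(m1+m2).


mu = m1 * m2 / (m1 + m2)
= 75.32 * 72.99 / (75.32 + 72.99)
= 5497.6068 / 148.31
= 37.0683 u

37.0683


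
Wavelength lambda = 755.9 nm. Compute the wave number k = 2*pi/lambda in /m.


k = 2 * pi / lambda
= 6.2832 / (755.9e-9)
= 6.2832 / 7.5590e-07
= 8.3122e+06 /m

8.3122e+06


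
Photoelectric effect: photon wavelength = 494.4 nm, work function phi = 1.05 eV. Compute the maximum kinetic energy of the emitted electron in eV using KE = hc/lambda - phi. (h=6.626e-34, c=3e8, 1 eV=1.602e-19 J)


E_photon = hc / lambda
= (6.626e-34)(3e8) / (494.4e-9)
= 4.0206e-19 J
= 2.5098 eV
KE = E_photon - phi
= 2.5098 - 1.05
= 1.4598 eV

1.4598


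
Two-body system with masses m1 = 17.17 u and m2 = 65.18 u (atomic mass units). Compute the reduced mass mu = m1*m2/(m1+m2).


mu = m1 * m2 / (m1 + m2)
= 17.17 * 65.18 / (17.17 + 65.18)
= 1119.1406 / 82.35
= 13.59 u

13.59


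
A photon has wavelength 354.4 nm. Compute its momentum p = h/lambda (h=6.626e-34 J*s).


p = h / lambda
= 6.626e-34 / (354.4e-9)
= 6.626e-34 / 3.5440e-07
= 1.8696e-27 kg*m/s

1.8696e-27


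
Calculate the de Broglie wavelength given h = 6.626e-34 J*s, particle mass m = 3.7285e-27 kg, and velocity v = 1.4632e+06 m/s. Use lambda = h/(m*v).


lambda = h / (m * v)
= 6.626e-34 / (3.7285e-27 * 1.4632e+06)
= 6.626e-34 / 5.4555e-21
= 1.2145e-13 m

1.2145e-13


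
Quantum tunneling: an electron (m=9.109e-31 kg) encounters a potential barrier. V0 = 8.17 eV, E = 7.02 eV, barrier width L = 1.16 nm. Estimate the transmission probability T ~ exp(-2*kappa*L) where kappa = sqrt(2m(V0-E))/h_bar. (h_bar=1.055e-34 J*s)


V0 - E = 1.15 eV = 1.8423e-19 J
kappa = sqrt(2 * m * (V0-E)) / h_bar
= sqrt(2 * 9.109e-31 * 1.8423e-19) / 1.055e-34
= 5.4913e+09 /m
2*kappa*L = 2 * 5.4913e+09 * 1.16e-9
= 12.7399
T = exp(-12.7399) = 2.931780e-06

2.931780e-06


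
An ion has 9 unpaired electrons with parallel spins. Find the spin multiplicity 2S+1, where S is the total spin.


Total spin S = N * (1/2) = 9 * 0.5 = 4.5
Spin multiplicity = 2S + 1
= 2 * 4.5 + 1
= 10

10


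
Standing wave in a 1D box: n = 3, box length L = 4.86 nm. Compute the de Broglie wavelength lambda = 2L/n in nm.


lambda = 2L / n
= 2 * 4.86 / 3
= 9.72 / 3
= 3.24 nm

3.24


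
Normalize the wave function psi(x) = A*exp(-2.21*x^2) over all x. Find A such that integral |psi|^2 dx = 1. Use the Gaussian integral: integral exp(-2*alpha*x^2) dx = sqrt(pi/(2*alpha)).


integral |psi|^2 dx = A^2 * sqrt(pi/(2*alpha)) = 1
A^2 = sqrt(2*alpha/pi)
= sqrt(2 * 2.21 / pi)
= 1.186141
A = sqrt(1.186141)
= 1.0891

1.0891


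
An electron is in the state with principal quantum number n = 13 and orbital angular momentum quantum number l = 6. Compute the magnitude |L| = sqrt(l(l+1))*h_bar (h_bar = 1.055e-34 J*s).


L = sqrt(l*(l+1)) * h_bar
= sqrt(6 * 7) * 1.055e-34
= sqrt(42) * 1.055e-34
= 6.4807 * 1.055e-34
= 6.8372e-34 J*s

6.8372e-34


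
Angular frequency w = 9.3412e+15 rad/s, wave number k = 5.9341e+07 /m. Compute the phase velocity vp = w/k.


vp = w / k
= 9.3412e+15 / 5.9341e+07
= 1.5742e+08 m/s

1.5742e+08


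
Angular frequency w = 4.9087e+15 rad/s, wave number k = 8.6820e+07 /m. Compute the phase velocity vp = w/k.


vp = w / k
= 4.9087e+15 / 8.6820e+07
= 5.6539e+07 m/s

5.6539e+07


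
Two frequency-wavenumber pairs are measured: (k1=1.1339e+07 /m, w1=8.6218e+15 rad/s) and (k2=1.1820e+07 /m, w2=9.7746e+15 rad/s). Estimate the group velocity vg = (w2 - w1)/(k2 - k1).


vg = (w2 - w1) / (k2 - k1)
= (9.7746e+15 - 8.6218e+15) / (1.1820e+07 - 1.1339e+07)
= 1.1528e+15 / 4.8100e+05
= 2.3967e+09 m/s

2.3967e+09


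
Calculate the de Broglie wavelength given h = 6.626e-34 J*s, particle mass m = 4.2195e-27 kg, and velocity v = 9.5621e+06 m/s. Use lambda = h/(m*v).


lambda = h / (m * v)
= 6.626e-34 / (4.2195e-27 * 9.5621e+06)
= 6.626e-34 / 4.0347e-20
= 1.6422e-14 m

1.6422e-14


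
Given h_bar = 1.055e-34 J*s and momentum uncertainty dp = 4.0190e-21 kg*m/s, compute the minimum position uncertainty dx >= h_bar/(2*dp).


dx = h_bar / (2 * dp)
= 1.055e-34 / (2 * 4.0190e-21)
= 1.055e-34 / 8.0380e-21
= 1.3125e-14 m

1.3125e-14


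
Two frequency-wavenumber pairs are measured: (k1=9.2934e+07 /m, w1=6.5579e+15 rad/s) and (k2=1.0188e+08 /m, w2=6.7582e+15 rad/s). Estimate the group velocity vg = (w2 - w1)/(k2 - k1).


vg = (w2 - w1) / (k2 - k1)
= (6.7582e+15 - 6.5579e+15) / (1.0188e+08 - 9.2934e+07)
= 2.0030e+14 / 8.9460e+06
= 2.2390e+07 m/s

2.2390e+07


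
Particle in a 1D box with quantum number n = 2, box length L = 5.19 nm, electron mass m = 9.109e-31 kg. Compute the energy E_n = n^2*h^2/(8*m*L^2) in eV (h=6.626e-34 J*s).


E = n^2 * h^2 / (8 * m * L^2)
= 2^2 * (6.626e-34)^2 / (8 * 9.109e-31 * (5.19e-9)^2)
= 4 * 4.3904e-67 / (8 * 9.109e-31 * 2.6936e-17)
= 8.9468e-21 J
= 0.0558 eV

0.0558


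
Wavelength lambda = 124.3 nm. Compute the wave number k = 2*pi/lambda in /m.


k = 2 * pi / lambda
= 6.2832 / (124.3e-9)
= 6.2832 / 1.2430e-07
= 5.0549e+07 /m

5.0549e+07


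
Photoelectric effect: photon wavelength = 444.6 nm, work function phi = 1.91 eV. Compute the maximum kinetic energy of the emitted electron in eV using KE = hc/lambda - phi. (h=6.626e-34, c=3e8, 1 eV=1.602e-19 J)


E_photon = hc / lambda
= (6.626e-34)(3e8) / (444.6e-9)
= 4.4710e-19 J
= 2.7909 eV
KE = E_photon - phi
= 2.7909 - 1.91
= 0.8809 eV

0.8809


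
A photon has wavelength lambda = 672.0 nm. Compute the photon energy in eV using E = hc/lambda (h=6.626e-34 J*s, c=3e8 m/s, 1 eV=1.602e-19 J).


E = hc / lambda
= (6.626e-34)(3e8) / (672.0e-9)
= 1.9878e-25 / 6.7200e-07
= 2.9580e-19 J
Converting to eV: 2.9580e-19 / 1.602e-19
= 1.8465 eV

1.8465


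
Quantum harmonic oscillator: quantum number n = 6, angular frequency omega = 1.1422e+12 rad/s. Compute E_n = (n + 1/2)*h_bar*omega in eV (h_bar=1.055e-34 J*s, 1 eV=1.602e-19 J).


E = (n + 1/2) * h_bar * omega
= (6 + 0.5) * 1.055e-34 * 1.1422e+12
= 6.5 * 1.2050e-22
= 7.8326e-22 J
= 0.0049 eV

0.0049


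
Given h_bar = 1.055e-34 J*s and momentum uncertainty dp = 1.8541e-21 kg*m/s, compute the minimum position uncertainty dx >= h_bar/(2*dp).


dx = h_bar / (2 * dp)
= 1.055e-34 / (2 * 1.8541e-21)
= 1.055e-34 / 3.7082e-21
= 2.8450e-14 m

2.8450e-14


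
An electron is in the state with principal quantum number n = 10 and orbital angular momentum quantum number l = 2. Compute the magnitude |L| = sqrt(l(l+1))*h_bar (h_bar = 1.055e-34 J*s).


L = sqrt(l*(l+1)) * h_bar
= sqrt(2 * 3) * 1.055e-34
= sqrt(6) * 1.055e-34
= 2.4495 * 1.055e-34
= 2.5842e-34 J*s

2.5842e-34


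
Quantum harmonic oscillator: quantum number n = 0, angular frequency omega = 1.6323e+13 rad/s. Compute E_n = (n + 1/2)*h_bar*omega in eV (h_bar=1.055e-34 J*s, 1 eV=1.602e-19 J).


E = (n + 1/2) * h_bar * omega
= (0 + 0.5) * 1.055e-34 * 1.6323e+13
= 0.5 * 1.7221e-21
= 8.6104e-22 J
= 0.0054 eV

0.0054


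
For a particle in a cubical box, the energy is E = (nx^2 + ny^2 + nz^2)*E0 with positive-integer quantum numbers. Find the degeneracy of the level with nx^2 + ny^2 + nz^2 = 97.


Enumerate all (nx, ny, nz) with nx^2 + ny^2 + nz^2 = 97:
(5,6,6)
(6,5,6)
(6,6,5)
Total degeneracy = 3

3


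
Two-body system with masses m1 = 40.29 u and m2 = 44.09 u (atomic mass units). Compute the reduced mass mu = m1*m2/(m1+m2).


mu = m1 * m2 / (m1 + m2)
= 40.29 * 44.09 / (40.29 + 44.09)
= 1776.3861 / 84.38
= 21.0522 u

21.0522


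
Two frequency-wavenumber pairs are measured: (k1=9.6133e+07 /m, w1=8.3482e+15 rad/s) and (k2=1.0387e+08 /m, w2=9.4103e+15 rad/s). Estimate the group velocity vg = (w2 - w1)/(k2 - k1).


vg = (w2 - w1) / (k2 - k1)
= (9.4103e+15 - 8.3482e+15) / (1.0387e+08 - 9.6133e+07)
= 1.0621e+15 / 7.7370e+06
= 1.3728e+08 m/s

1.3728e+08


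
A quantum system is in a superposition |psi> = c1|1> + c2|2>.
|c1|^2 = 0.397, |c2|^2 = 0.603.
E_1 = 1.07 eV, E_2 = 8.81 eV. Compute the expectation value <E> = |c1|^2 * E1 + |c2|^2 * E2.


<E> = |c1|^2 * E1 + |c2|^2 * E2
= 0.397 * 1.07 + 0.603 * 8.81
= 0.4248 + 5.3124
= 5.7372 eV

5.7372


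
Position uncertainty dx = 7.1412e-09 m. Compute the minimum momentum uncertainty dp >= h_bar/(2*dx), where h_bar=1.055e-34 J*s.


dp = h_bar / (2 * dx)
= 1.055e-34 / (2 * 7.1412e-09)
= 1.055e-34 / 1.4282e-08
= 7.3867e-27 kg*m/s

7.3867e-27


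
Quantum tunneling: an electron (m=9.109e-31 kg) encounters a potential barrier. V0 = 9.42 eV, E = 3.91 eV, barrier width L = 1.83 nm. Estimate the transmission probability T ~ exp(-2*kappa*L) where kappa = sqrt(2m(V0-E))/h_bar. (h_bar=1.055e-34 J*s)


V0 - E = 5.51 eV = 8.8270e-19 J
kappa = sqrt(2 * m * (V0-E)) / h_bar
= sqrt(2 * 9.109e-31 * 8.8270e-19) / 1.055e-34
= 1.2020e+10 /m
2*kappa*L = 2 * 1.2020e+10 * 1.83e-9
= 43.9932
T = exp(-43.9932) = 7.833846e-20

7.833846e-20


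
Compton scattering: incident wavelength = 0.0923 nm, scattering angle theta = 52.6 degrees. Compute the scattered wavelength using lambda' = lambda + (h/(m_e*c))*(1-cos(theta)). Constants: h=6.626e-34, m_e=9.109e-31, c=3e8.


Compton wavelength: h/(m_e*c) = 2.4247e-12 m
d_lambda = 2.4247e-12 * (1 - cos(52.6 deg))
= 2.4247e-12 * 0.392624
= 9.5200e-13 m = 0.000952 nm
lambda' = 0.0923 + 0.000952
= 0.093252 nm

0.093252


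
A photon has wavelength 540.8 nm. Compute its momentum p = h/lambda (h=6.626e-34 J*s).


p = h / lambda
= 6.626e-34 / (540.8e-9)
= 6.626e-34 / 5.4080e-07
= 1.2252e-27 kg*m/s

1.2252e-27


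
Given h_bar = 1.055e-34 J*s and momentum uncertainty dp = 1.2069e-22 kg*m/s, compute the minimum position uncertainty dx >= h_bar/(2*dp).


dx = h_bar / (2 * dp)
= 1.055e-34 / (2 * 1.2069e-22)
= 1.055e-34 / 2.4138e-22
= 4.3707e-13 m

4.3707e-13


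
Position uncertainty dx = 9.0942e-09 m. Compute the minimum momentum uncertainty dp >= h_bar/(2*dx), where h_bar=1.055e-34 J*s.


dp = h_bar / (2 * dx)
= 1.055e-34 / (2 * 9.0942e-09)
= 1.055e-34 / 1.8188e-08
= 5.8004e-27 kg*m/s

5.8004e-27


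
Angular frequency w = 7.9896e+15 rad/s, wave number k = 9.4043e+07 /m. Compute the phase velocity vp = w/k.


vp = w / k
= 7.9896e+15 / 9.4043e+07
= 8.4957e+07 m/s

8.4957e+07


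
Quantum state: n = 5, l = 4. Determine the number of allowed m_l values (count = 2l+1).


m_l ranges from -l to +l in integer steps
So m_l goes from -4 to +4
Count = 2l + 1 = 2*4 + 1
= 9

9


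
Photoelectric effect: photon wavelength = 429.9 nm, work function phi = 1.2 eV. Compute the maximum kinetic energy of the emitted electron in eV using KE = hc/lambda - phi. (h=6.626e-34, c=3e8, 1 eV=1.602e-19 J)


E_photon = hc / lambda
= (6.626e-34)(3e8) / (429.9e-9)
= 4.6239e-19 J
= 2.8863 eV
KE = E_photon - phi
= 2.8863 - 1.2
= 1.6863 eV

1.6863


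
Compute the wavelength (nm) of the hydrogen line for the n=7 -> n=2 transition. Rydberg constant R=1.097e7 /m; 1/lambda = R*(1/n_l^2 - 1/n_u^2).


1/lambda = R * (1/n_l^2 - 1/n_u^2)
= 1.097e7 * (1/2^2 - 1/7^2)
= 1.097e7 * (0.25 - 0.020408)
= 1.097e7 * 0.229592
= 2.5186e+06 /m
lambda = 1 / 2.5186e+06 = 397.0424 nm

397.0424


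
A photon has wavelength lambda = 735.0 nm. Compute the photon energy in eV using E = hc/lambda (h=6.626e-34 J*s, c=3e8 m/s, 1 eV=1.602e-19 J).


E = hc / lambda
= (6.626e-34)(3e8) / (735.0e-9)
= 1.9878e-25 / 7.3500e-07
= 2.7045e-19 J
Converting to eV: 2.7045e-19 / 1.602e-19
= 1.6882 eV

1.6882


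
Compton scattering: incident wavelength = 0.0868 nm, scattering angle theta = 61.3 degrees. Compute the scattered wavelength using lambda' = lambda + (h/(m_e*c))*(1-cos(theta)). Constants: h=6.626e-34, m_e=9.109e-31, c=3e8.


Compton wavelength: h/(m_e*c) = 2.4247e-12 m
d_lambda = 2.4247e-12 * (1 - cos(61.3 deg))
= 2.4247e-12 * 0.519777
= 1.2603e-12 m = 0.00126 nm
lambda' = 0.0868 + 0.00126
= 0.08806 nm

0.08806


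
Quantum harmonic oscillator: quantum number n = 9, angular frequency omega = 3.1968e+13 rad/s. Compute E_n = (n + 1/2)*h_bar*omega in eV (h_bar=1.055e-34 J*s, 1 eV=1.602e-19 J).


E = (n + 1/2) * h_bar * omega
= (9 + 0.5) * 1.055e-34 * 3.1968e+13
= 9.5 * 3.3726e-21
= 3.2040e-20 J
= 0.2 eV

0.2


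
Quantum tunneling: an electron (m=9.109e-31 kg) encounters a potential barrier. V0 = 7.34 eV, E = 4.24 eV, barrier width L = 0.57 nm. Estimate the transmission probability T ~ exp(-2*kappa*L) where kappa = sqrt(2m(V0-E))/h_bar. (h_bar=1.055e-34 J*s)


V0 - E = 3.1 eV = 4.9662e-19 J
kappa = sqrt(2 * m * (V0-E)) / h_bar
= sqrt(2 * 9.109e-31 * 4.9662e-19) / 1.055e-34
= 9.0159e+09 /m
2*kappa*L = 2 * 9.0159e+09 * 0.57e-9
= 10.2781
T = exp(-10.2781) = 3.437615e-05

3.437615e-05


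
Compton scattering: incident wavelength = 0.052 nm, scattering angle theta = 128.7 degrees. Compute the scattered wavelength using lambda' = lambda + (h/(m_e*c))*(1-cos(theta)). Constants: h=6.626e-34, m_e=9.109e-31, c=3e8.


Compton wavelength: h/(m_e*c) = 2.4247e-12 m
d_lambda = 2.4247e-12 * (1 - cos(128.7 deg))
= 2.4247e-12 * 1.625243
= 3.9407e-12 m = 0.003941 nm
lambda' = 0.052 + 0.003941
= 0.055941 nm

0.055941


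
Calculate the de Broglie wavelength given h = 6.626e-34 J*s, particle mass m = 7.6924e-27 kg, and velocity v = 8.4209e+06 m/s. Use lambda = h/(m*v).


lambda = h / (m * v)
= 6.626e-34 / (7.6924e-27 * 8.4209e+06)
= 6.626e-34 / 6.4777e-20
= 1.0229e-14 m

1.0229e-14


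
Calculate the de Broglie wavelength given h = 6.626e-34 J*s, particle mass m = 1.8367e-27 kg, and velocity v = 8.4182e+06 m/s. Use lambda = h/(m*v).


lambda = h / (m * v)
= 6.626e-34 / (1.8367e-27 * 8.4182e+06)
= 6.626e-34 / 1.5462e-20
= 4.2854e-14 m

4.2854e-14


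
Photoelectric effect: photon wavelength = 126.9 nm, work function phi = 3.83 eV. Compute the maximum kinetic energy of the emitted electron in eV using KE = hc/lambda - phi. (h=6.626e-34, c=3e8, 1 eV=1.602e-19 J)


E_photon = hc / lambda
= (6.626e-34)(3e8) / (126.9e-9)
= 1.5664e-18 J
= 9.778 eV
KE = E_photon - phi
= 9.778 - 3.83
= 5.948 eV

5.948


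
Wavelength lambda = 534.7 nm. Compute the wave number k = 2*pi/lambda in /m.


k = 2 * pi / lambda
= 6.2832 / (534.7e-9)
= 6.2832 / 5.3470e-07
= 1.1751e+07 /m

1.1751e+07


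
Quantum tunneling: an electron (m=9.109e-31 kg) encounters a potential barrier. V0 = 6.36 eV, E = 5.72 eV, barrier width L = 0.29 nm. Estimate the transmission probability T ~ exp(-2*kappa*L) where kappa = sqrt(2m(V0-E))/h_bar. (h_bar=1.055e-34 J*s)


V0 - E = 0.64 eV = 1.0253e-19 J
kappa = sqrt(2 * m * (V0-E)) / h_bar
= sqrt(2 * 9.109e-31 * 1.0253e-19) / 1.055e-34
= 4.0966e+09 /m
2*kappa*L = 2 * 4.0966e+09 * 0.29e-9
= 2.376
T = exp(-2.376) = 9.292117e-02

9.292117e-02


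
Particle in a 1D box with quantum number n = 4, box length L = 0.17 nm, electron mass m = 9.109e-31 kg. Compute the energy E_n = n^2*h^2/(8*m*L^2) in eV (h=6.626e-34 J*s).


E = n^2 * h^2 / (8 * m * L^2)
= 4^2 * (6.626e-34)^2 / (8 * 9.109e-31 * (0.17e-9)^2)
= 16 * 4.3904e-67 / (8 * 9.109e-31 * 2.8900e-20)
= 3.3355e-17 J
= 208.2101 eV

208.2101


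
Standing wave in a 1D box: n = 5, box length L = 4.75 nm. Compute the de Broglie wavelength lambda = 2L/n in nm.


lambda = 2L / n
= 2 * 4.75 / 5
= 9.5 / 5
= 1.9 nm

1.9


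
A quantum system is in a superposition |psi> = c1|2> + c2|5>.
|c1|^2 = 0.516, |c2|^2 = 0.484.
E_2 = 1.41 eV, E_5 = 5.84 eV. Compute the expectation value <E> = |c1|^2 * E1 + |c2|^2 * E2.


<E> = |c1|^2 * E1 + |c2|^2 * E2
= 0.516 * 1.41 + 0.484 * 5.84
= 0.7276 + 2.8266
= 3.5541 eV

3.5541


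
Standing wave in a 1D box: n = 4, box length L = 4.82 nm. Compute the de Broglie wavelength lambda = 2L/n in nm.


lambda = 2L / n
= 2 * 4.82 / 4
= 9.64 / 4
= 2.41 nm

2.41


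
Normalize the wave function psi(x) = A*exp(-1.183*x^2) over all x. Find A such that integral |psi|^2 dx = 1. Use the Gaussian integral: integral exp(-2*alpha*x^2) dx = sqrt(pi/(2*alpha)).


integral |psi|^2 dx = A^2 * sqrt(pi/(2*alpha)) = 1
A^2 = sqrt(2*alpha/pi)
= sqrt(2 * 1.183 / pi)
= 0.867826
A = sqrt(0.867826)
= 0.9316

0.9316


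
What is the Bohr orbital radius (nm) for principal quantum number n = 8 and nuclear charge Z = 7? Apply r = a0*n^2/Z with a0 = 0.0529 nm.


r = a0 * n^2 / Z
= 0.0529 * 8^2 / 7
= 0.0529 * 64 / 7
= 0.4837 nm

0.4837


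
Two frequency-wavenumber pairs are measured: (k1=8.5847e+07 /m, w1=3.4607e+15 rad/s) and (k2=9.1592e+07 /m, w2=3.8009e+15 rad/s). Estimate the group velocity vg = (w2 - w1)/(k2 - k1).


vg = (w2 - w1) / (k2 - k1)
= (3.8009e+15 - 3.4607e+15) / (9.1592e+07 - 8.5847e+07)
= 3.4020e+14 / 5.7450e+06
= 5.9217e+07 m/s

5.9217e+07


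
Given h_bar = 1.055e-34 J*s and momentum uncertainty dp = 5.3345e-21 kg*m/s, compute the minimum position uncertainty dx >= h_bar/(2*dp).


dx = h_bar / (2 * dp)
= 1.055e-34 / (2 * 5.3345e-21)
= 1.055e-34 / 1.0669e-20
= 9.8885e-15 m

9.8885e-15


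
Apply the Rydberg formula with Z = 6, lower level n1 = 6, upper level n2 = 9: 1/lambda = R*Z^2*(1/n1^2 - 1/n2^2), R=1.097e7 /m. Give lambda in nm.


1/lambda = R * Z^2 * (1/n1^2 - 1/n2^2)
= 1.097e7 * 6^2 * (1/6^2 - 1/9^2)
= 1.097e7 * 36 * (0.027778 - 0.012346)
= 6.0944e+06 /m
lambda = 1 / 6.0944e+06
= 164.0839 nm

164.0839


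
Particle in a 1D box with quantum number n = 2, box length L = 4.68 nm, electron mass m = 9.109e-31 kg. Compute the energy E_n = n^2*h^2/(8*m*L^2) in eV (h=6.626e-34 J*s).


E = n^2 * h^2 / (8 * m * L^2)
= 2^2 * (6.626e-34)^2 / (8 * 9.109e-31 * (4.68e-9)^2)
= 4 * 4.3904e-67 / (8 * 9.109e-31 * 2.1902e-17)
= 1.1003e-20 J
= 0.0687 eV

0.0687


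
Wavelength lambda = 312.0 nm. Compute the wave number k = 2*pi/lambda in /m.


k = 2 * pi / lambda
= 6.2832 / (312.0e-9)
= 6.2832 / 3.1200e-07
= 2.0138e+07 /m

2.0138e+07


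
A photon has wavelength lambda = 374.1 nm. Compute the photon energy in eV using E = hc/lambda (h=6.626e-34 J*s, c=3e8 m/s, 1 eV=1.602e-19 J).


E = hc / lambda
= (6.626e-34)(3e8) / (374.1e-9)
= 1.9878e-25 / 3.7410e-07
= 5.3136e-19 J
Converting to eV: 5.3136e-19 / 1.602e-19
= 3.3168 eV

3.3168


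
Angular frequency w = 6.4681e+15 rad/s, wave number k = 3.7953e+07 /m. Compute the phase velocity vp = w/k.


vp = w / k
= 6.4681e+15 / 3.7953e+07
= 1.7042e+08 m/s

1.7042e+08


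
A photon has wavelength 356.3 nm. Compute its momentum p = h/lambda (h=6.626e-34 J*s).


p = h / lambda
= 6.626e-34 / (356.3e-9)
= 6.626e-34 / 3.5630e-07
= 1.8597e-27 kg*m/s

1.8597e-27


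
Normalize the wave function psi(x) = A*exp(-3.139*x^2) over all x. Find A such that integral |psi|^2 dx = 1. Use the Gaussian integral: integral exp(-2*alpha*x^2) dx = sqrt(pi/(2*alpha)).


integral |psi|^2 dx = A^2 * sqrt(pi/(2*alpha)) = 1
A^2 = sqrt(2*alpha/pi)
= sqrt(2 * 3.139 / pi)
= 1.41363
A = sqrt(1.41363)
= 1.189

1.189


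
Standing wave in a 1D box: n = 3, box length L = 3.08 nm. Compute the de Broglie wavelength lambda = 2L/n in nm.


lambda = 2L / n
= 2 * 3.08 / 3
= 6.16 / 3
= 2.0533 nm

2.0533


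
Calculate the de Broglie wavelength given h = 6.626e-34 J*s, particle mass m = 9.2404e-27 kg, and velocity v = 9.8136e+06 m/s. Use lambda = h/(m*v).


lambda = h / (m * v)
= 6.626e-34 / (9.2404e-27 * 9.8136e+06)
= 6.626e-34 / 9.0682e-20
= 7.3069e-15 m

7.3069e-15


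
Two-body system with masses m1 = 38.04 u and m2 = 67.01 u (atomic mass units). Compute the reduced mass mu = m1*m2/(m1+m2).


mu = m1 * m2 / (m1 + m2)
= 38.04 * 67.01 / (38.04 + 67.01)
= 2549.0604 / 105.05
= 24.2652 u

24.2652


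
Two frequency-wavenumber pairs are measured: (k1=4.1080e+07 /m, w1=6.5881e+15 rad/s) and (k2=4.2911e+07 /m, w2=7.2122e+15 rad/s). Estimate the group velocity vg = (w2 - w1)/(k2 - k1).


vg = (w2 - w1) / (k2 - k1)
= (7.2122e+15 - 6.5881e+15) / (4.2911e+07 - 4.1080e+07)
= 6.2410e+14 / 1.8310e+06
= 3.4085e+08 m/s

3.4085e+08


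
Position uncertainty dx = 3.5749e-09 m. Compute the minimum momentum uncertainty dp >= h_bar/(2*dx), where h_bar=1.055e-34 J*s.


dp = h_bar / (2 * dx)
= 1.055e-34 / (2 * 3.5749e-09)
= 1.055e-34 / 7.1498e-09
= 1.4756e-26 kg*m/s

1.4756e-26


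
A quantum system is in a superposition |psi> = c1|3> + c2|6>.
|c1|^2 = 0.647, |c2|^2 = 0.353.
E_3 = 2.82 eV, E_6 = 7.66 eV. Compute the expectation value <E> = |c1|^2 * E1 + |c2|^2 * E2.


<E> = |c1|^2 * E1 + |c2|^2 * E2
= 0.647 * 2.82 + 0.353 * 7.66
= 1.8245 + 2.704
= 4.5285 eV

4.5285


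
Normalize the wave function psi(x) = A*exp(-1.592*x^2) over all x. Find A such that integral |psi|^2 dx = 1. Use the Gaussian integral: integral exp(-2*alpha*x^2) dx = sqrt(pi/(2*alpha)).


integral |psi|^2 dx = A^2 * sqrt(pi/(2*alpha)) = 1
A^2 = sqrt(2*alpha/pi)
= sqrt(2 * 1.592 / pi)
= 1.006727
A = sqrt(1.006727)
= 1.0034

1.0034


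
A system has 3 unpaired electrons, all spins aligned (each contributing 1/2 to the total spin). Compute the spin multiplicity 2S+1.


Total spin S = N * (1/2) = 3 * 0.5 = 1.5
Spin multiplicity = 2S + 1
= 2 * 1.5 + 1
= 4

4


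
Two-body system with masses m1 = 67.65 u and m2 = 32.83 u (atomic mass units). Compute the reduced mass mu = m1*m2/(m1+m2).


mu = m1 * m2 / (m1 + m2)
= 67.65 * 32.83 / (67.65 + 32.83)
= 2220.9495 / 100.48
= 22.1034 u

22.1034


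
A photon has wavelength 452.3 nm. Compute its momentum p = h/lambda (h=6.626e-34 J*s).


p = h / lambda
= 6.626e-34 / (452.3e-9)
= 6.626e-34 / 4.5230e-07
= 1.4650e-27 kg*m/s

1.4650e-27


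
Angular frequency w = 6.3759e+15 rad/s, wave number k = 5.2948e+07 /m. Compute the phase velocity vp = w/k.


vp = w / k
= 6.3759e+15 / 5.2948e+07
= 1.2042e+08 m/s

1.2042e+08


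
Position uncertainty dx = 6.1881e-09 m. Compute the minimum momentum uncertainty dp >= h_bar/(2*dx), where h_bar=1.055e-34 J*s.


dp = h_bar / (2 * dx)
= 1.055e-34 / (2 * 6.1881e-09)
= 1.055e-34 / 1.2376e-08
= 8.5244e-27 kg*m/s

8.5244e-27


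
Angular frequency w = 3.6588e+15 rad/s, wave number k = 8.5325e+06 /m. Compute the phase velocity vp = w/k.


vp = w / k
= 3.6588e+15 / 8.5325e+06
= 4.2881e+08 m/s

4.2881e+08


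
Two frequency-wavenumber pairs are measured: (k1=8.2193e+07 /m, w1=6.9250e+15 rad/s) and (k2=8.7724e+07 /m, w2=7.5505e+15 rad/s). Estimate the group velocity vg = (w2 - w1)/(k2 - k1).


vg = (w2 - w1) / (k2 - k1)
= (7.5505e+15 - 6.9250e+15) / (8.7724e+07 - 8.2193e+07)
= 6.2550e+14 / 5.5310e+06
= 1.1309e+08 m/s

1.1309e+08


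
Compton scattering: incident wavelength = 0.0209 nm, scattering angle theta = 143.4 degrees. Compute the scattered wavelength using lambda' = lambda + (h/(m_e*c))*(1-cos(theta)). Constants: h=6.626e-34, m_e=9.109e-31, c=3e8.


Compton wavelength: h/(m_e*c) = 2.4247e-12 m
d_lambda = 2.4247e-12 * (1 - cos(143.4 deg))
= 2.4247e-12 * 1.802817
= 4.3713e-12 m = 0.004371 nm
lambda' = 0.0209 + 0.004371
= 0.025271 nm

0.025271


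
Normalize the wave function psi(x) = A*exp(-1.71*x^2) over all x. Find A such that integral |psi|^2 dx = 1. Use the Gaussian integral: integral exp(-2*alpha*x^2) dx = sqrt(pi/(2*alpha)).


integral |psi|^2 dx = A^2 * sqrt(pi/(2*alpha)) = 1
A^2 = sqrt(2*alpha/pi)
= sqrt(2 * 1.71 / pi)
= 1.043369
A = sqrt(1.043369)
= 1.0215

1.0215


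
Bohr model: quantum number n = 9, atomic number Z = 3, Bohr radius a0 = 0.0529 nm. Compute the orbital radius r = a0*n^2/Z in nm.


r = a0 * n^2 / Z
= 0.0529 * 9^2 / 3
= 0.0529 * 81 / 3
= 1.4283 nm

1.4283


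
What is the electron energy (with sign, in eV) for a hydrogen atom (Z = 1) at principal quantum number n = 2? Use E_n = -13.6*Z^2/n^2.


E_n = -13.6 * Z^2 / n^2
= -13.6 * 1^2 / 2^2
= -13.6 * 1 / 4
= -3.4 eV

-3.4


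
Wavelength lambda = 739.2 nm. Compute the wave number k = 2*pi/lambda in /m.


k = 2 * pi / lambda
= 6.2832 / (739.2e-9)
= 6.2832 / 7.3920e-07
= 8.5000e+06 /m

8.5000e+06


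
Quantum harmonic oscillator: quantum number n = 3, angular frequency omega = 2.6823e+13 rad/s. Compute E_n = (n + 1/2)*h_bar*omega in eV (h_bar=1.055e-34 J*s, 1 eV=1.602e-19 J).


E = (n + 1/2) * h_bar * omega
= (3 + 0.5) * 1.055e-34 * 2.6823e+13
= 3.5 * 2.8298e-21
= 9.9044e-21 J
= 0.0618 eV

0.0618


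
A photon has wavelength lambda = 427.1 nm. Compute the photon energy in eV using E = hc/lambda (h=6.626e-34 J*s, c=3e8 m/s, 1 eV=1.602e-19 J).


E = hc / lambda
= (6.626e-34)(3e8) / (427.1e-9)
= 1.9878e-25 / 4.2710e-07
= 4.6542e-19 J
Converting to eV: 4.6542e-19 / 1.602e-19
= 2.9052 eV

2.9052


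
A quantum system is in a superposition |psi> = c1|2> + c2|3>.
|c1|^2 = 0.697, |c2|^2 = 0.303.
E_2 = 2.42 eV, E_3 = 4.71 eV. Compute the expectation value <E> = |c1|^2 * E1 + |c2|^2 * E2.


<E> = |c1|^2 * E1 + |c2|^2 * E2
= 0.697 * 2.42 + 0.303 * 4.71
= 1.6867 + 1.4271
= 3.1139 eV

3.1139


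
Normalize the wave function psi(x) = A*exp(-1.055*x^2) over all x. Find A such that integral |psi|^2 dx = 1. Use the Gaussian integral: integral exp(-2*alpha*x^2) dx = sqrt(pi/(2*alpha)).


integral |psi|^2 dx = A^2 * sqrt(pi/(2*alpha)) = 1
A^2 = sqrt(2*alpha/pi)
= sqrt(2 * 1.055 / pi)
= 0.819533
A = sqrt(0.819533)
= 0.9053

0.9053


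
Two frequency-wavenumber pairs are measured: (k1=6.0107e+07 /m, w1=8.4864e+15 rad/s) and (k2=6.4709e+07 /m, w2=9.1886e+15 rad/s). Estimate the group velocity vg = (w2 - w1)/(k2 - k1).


vg = (w2 - w1) / (k2 - k1)
= (9.1886e+15 - 8.4864e+15) / (6.4709e+07 - 6.0107e+07)
= 7.0220e+14 / 4.6020e+06
= 1.5259e+08 m/s

1.5259e+08


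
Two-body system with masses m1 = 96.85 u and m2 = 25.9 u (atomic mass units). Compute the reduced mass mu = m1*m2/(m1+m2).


mu = m1 * m2 / (m1 + m2)
= 96.85 * 25.9 / (96.85 + 25.9)
= 2508.415 / 122.75
= 20.4352 u

20.4352


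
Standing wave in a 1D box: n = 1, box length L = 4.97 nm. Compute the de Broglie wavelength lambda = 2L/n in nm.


lambda = 2L / n
= 2 * 4.97 / 1
= 9.94 / 1
= 9.94 nm

9.94


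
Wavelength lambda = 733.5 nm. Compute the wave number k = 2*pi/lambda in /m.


k = 2 * pi / lambda
= 6.2832 / (733.5e-9)
= 6.2832 / 7.3350e-07
= 8.5660e+06 /m

8.5660e+06


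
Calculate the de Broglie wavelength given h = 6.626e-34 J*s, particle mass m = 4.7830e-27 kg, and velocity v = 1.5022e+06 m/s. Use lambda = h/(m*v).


lambda = h / (m * v)
= 6.626e-34 / (4.7830e-27 * 1.5022e+06)
= 6.626e-34 / 7.1850e-21
= 9.2220e-14 m

9.2220e-14


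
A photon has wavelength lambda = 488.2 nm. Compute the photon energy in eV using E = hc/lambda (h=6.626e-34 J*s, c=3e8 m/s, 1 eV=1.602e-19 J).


E = hc / lambda
= (6.626e-34)(3e8) / (488.2e-9)
= 1.9878e-25 / 4.8820e-07
= 4.0717e-19 J
Converting to eV: 4.0717e-19 / 1.602e-19
= 2.5416 eV

2.5416


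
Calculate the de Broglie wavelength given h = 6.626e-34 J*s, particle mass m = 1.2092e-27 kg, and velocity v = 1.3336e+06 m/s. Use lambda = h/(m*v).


lambda = h / (m * v)
= 6.626e-34 / (1.2092e-27 * 1.3336e+06)
= 6.626e-34 / 1.6126e-21
= 4.1089e-13 m

4.1089e-13


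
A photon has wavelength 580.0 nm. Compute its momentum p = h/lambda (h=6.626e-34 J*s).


p = h / lambda
= 6.626e-34 / (580.0e-9)
= 6.626e-34 / 5.8000e-07
= 1.1424e-27 kg*m/s

1.1424e-27


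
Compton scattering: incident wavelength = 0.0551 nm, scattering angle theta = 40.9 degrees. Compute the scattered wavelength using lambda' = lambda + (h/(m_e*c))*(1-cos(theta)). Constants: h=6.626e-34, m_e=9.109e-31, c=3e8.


Compton wavelength: h/(m_e*c) = 2.4247e-12 m
d_lambda = 2.4247e-12 * (1 - cos(40.9 deg))
= 2.4247e-12 * 0.244147
= 5.9198e-13 m = 0.000592 nm
lambda' = 0.0551 + 0.000592
= 0.055692 nm

0.055692


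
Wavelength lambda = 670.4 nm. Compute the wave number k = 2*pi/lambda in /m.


k = 2 * pi / lambda
= 6.2832 / (670.4e-9)
= 6.2832 / 6.7040e-07
= 9.3723e+06 /m

9.3723e+06


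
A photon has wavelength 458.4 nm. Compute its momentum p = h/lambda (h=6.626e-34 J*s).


p = h / lambda
= 6.626e-34 / (458.4e-9)
= 6.626e-34 / 4.5840e-07
= 1.4455e-27 kg*m/s

1.4455e-27


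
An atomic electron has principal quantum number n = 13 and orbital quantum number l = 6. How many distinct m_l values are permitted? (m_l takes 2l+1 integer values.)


m_l ranges from -l to +l in integer steps
So m_l goes from -6 to +6
Count = 2l + 1 = 2*6 + 1
= 13

13


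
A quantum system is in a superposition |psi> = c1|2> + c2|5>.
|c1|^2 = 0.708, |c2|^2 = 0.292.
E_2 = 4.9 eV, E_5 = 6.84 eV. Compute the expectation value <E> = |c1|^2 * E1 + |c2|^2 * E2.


<E> = |c1|^2 * E1 + |c2|^2 * E2
= 0.708 * 4.9 + 0.292 * 6.84
= 3.4692 + 1.9973
= 5.4665 eV

5.4665


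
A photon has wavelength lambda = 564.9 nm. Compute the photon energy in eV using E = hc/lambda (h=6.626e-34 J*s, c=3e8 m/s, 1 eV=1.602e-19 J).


E = hc / lambda
= (6.626e-34)(3e8) / (564.9e-9)
= 1.9878e-25 / 5.6490e-07
= 3.5189e-19 J
Converting to eV: 3.5189e-19 / 1.602e-19
= 2.1965 eV

2.1965


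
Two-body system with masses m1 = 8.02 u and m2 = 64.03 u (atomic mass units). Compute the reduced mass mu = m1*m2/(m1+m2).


mu = m1 * m2 / (m1 + m2)
= 8.02 * 64.03 / (8.02 + 64.03)
= 513.5206 / 72.05
= 7.1273 u

7.1273
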